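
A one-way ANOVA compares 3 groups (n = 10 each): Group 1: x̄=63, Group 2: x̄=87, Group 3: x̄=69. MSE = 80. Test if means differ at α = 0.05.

Grand mean = 73.0. SS_between = 3120.0, MS_between = 1560.0. F = 19.5, F_crit ≈ 3.354. Reject H₀.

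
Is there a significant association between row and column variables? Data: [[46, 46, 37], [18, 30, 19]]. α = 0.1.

χ² = 1.991. df = 2, critical = 4.605. Fail to reject H₀. No evidence of dependence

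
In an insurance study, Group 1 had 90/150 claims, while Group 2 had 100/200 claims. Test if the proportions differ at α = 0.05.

p̂₁ = 0.6, p̂₂ = 0.5, pooled p̂ = 0.543. z = 1.858. Critical: ±1.96. Fail to reject H₀.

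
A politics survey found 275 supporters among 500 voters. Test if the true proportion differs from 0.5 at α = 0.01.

p̂ = 0.55, p₀ = 0.5. z = (p̂ - p₀)/√(p₀(1-p₀)/n) = 2.236. Critical: ±2.576. Fail to reject H₀.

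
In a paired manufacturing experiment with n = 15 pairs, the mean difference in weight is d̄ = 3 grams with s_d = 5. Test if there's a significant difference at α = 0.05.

t = d̄/(s_d/√n) = 3/(5/√15) = 2.324. df = 14, critical t = ±2.145. Reject H₀.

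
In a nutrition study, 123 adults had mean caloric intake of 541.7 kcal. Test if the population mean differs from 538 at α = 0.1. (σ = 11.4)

z = (x̄ - μ₀)/(σ/√n) = (541.7 - 538)/(11.4/√123) = 3.6. Critical value: ±1.645. Since |3.6| > 1.645, Reject H₀.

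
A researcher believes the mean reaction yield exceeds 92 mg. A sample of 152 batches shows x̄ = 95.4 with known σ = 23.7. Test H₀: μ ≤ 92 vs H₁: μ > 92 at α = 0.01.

z = 1.769. Critical value: 2.33. Fail to reject H₀.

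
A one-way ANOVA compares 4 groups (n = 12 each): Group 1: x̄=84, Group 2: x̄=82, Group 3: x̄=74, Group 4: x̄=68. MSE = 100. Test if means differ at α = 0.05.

Grand mean = 77.0. SS_between = 1968.0, MS_between = 656.0. F = 6.56, F_crit ≈ 2.816. Reject H₀.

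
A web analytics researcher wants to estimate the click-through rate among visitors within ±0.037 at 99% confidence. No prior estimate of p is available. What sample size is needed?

Conservative approach: use p = 0.5 (maximizes p(1-p) = 0.25). n = z²(0.25)/E² = 2.576²×0.25/0.037² = 1211.8 → n = 1212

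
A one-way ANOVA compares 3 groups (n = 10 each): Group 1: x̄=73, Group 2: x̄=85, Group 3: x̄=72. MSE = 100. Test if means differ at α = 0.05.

Grand mean = 76.67. SS_between = 1046.67, MS_between = 523.33. F = 5.233, F_crit ≈ 3.354. Reject H₀.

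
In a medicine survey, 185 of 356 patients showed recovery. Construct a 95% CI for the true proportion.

p̂ = 0.52. CI = p̂ ± z*√(p̂(1-p̂)/n) = (0.468, 0.572)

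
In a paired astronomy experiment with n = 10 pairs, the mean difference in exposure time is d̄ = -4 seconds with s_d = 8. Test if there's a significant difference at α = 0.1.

t = d̄/(s_d/√n) = -4/(8/√10) = -1.581. df = 9, critical t = ±1.833. Fail to reject H₀.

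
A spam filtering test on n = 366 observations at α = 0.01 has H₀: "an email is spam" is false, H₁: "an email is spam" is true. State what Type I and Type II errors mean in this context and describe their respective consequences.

Type I (false positive): concluding that an email is spam when it is not — a legitimate email is sent to the spam folder and the user misses it. Type II (false negative): failing to conclude that an email is spam when it is — a spam email lands in the inbox. Which is costlier depends on domain priorities and is a judgement call rather than a statistical fact.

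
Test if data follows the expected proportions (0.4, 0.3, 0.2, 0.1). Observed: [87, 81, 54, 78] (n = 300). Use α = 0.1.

Expected: [120.0, 90.0, 60.0, 30.0]. χ² = 87.375. df = 3, critical = 6.251. Reject H₀.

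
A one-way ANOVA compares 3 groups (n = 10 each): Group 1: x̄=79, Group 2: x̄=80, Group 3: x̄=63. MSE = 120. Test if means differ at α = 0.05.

Grand mean = 74.0. SS_between = 1820.0, MS_between = 910.0. F = 7.583, F_crit ≈ 3.354. Reject H₀.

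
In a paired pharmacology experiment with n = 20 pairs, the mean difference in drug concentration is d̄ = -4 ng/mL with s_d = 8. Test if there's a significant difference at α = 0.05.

t = d̄/(s_d/√n) = -4/(8/√20) = -2.236. df = 19, critical t = ±2.093. Reject H₀.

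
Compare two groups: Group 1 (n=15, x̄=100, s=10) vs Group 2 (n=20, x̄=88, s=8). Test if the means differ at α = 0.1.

Pooled sp = 8.9. t = 3.946, df = 33. Critical t = ±1.692. Reject H₀.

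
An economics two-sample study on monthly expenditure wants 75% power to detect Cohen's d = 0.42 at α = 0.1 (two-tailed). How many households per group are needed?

z_{α/2} = 1.645, z_β = Φ⁻¹(0.75) = 0.674. For small effect (d = 0.42): n per group = 2(z_{α/2} + z_β)²/d² = 2(1.645 + 0.674)²/0.42² = 61.0 → 61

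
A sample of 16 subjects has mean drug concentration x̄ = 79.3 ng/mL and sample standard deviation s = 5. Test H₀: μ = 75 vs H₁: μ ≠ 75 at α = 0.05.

t = (x̄ - μ₀)/(s/√n) = (79.3 - 75)/(5/√16) = 3.44. df = 15, critical t = ±2.131. Reject H₀.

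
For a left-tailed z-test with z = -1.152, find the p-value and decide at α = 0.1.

p = P(Z < -1.152) = Φ(-1.152) ≈ 0.1247. Since p ≥ 0.1, fail to reject H₀ (not significant) at α = 0.1.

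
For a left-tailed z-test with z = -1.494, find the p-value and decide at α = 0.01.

p = P(Z < -1.494) = Φ(-1.494) ≈ 0.0676. Since p ≥ 0.01, fail to reject H₀ (not significant) at α = 0.01.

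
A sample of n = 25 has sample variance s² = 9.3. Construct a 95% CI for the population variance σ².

df = 24. χ²_{0.025} = 39.364, χ²_{0.975} = 12.401. CI for σ² = ((n-1)s²/χ²_{α/2}, (n-1)s²/χ²_{1-α/2}) = (24·9.3/39.364, 24·9.3/12.401) = (5.67, 18.0)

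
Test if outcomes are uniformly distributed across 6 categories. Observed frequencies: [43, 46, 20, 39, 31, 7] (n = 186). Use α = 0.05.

Expected = 31 each. χ² = Σ(O-E)²/E = 36.452. df = 5, critical value = 11.07. Reject H₀.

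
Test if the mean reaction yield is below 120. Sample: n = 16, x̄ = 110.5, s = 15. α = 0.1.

t = (110.5 - 120)/(15/√16) = -2.533, df = 15. Critical t = -1.341. Reject H₀.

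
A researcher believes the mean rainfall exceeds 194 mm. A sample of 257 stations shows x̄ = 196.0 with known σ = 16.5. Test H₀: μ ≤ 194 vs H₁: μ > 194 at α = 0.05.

z = 1.943. Critical value: 1.645. Reject H₀.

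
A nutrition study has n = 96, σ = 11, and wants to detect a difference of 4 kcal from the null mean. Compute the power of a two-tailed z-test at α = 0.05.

SE = σ/√n = 11/√96 = 1.123. Non-centrality λ = d/SE = 4/1.123 = 3.563. Power ≈ Φ(λ - z_{α/2}) = Φ(3.563 - 1.96) = Φ(1.603) = 0.946.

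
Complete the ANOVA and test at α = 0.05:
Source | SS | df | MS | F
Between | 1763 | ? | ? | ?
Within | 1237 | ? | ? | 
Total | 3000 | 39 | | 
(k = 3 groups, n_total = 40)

df_between = 2, df_within = 37. MS_between = 881.5, MS_within = 33.43. F = 26.367, F_crit ≈ 3.252. Reject H₀.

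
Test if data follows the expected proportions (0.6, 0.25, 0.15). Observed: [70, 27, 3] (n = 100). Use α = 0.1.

Expected: [60.0, 25.0, 15.0]. χ² = 11.427. df = 2, critical = 4.605. Reject H₀.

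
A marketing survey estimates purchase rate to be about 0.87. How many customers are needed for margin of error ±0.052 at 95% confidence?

n = z²p(1-p)/E² = 1.96²×0.87×0.13/0.052² = 160.7 → n = 161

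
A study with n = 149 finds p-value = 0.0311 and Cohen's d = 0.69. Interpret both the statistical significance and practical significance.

Statistically significant (p = 0.0311 < 0.05). Cohen's d = 0.69 indicates a medium effect size. Both statistical and practical significance should be considered.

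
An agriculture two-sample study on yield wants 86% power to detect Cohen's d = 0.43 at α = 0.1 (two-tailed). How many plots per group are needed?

z_{α/2} = 1.645, z_β = Φ⁻¹(0.86) = 1.08. For small effect (d = 0.43): n per group = 2(z_{α/2} + z_β)²/d² = 2(1.645 + 1.08)²/0.43² = 80.3 → 81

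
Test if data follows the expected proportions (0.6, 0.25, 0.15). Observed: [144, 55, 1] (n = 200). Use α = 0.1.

Expected: [120.0, 50.0, 30.0]. χ² = 33.333. df = 2, critical = 4.605. Reject H₀.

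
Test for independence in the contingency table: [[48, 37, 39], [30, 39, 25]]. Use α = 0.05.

χ² = 3.201. df = 2, critical = 5.991. Fail to reject H₀. No evidence of dependence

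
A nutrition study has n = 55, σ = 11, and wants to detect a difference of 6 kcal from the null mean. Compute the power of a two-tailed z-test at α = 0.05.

SE = σ/√n = 11/√55 = 1.483. Non-centrality λ = d/SE = 6/1.483 = 4.045. Power ≈ Φ(λ - z_{α/2}) = Φ(4.045 - 1.96) = Φ(2.085) = 0.981.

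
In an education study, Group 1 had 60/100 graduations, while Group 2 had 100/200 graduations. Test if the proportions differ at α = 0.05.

p̂₁ = 0.6, p̂₂ = 0.5, pooled p̂ = 0.533. z = 1.637. Critical: ±1.96. Fail to reject H₀.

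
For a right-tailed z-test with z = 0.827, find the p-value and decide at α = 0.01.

p = P(Z > 0.827) = 1 - Φ(0.827) ≈ 0.2041. Since p ≥ 0.01, fail to reject H₀ (not significant) at α = 0.01.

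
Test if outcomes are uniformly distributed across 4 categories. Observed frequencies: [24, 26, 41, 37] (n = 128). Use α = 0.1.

Expected = 32 each. χ² = Σ(O-E)²/E = 6.438. df = 3, critical value = 6.251. Reject H₀.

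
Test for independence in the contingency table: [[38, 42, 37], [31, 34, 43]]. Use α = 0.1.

χ² = 1.645. df = 2, critical = 4.605. Fail to reject H₀. No evidence of dependence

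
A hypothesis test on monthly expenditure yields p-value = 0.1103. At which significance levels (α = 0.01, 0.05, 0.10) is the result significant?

p = 0.1103. Not significant at any of the given levels.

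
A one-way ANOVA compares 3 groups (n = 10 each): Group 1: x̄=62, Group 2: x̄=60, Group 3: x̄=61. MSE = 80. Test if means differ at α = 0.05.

Grand mean = 61.0. SS_between = 20.0, MS_between = 10.0. F = 0.125, F_crit ≈ 3.354. Fail to reject H₀.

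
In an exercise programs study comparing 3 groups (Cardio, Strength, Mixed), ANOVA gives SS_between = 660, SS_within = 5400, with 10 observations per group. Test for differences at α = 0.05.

df_between = 2, df_within = 27. F = MS_between/MS_within = 330.0/200.0 = 1.65. F_crit ≈ 3.354. Fail to reject H₀.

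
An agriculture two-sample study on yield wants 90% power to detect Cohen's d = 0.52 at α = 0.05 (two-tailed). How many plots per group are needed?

z_{α/2} = 1.96, z_β = Φ⁻¹(0.9) = 1.282. For medium effect (d = 0.52): n per group = 2(z_{α/2} + z_β)²/d² = 2(1.96 + 1.282)²/0.52² = 77.7 → 78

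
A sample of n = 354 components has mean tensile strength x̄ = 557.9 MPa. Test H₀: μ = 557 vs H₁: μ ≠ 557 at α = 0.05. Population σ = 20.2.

z = (x̄ - μ₀)/(σ/√n) = (557.9 - 557)/(20.2/√354) = 0.838. Critical value: ±1.96. Since |0.838| ≤ 1.96, Fail to reject H₀.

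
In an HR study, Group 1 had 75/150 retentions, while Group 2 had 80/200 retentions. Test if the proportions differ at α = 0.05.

p̂₁ = 0.5, p̂₂ = 0.4, pooled p̂ = 0.443. z = 1.864. Critical: ±1.96. Fail to reject H₀.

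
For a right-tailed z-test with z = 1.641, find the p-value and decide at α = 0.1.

p = P(Z > 1.641) = 1 - Φ(1.641) ≈ 0.0504. Since p < 0.1, reject H₀ (significant) at α = 0.1.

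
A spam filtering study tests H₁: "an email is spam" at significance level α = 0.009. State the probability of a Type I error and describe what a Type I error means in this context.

P(Type I error) = α = 0.009. A Type I error is rejecting H₀ when H₀ is actually true (false positive) — here, concluding that an email is spam when in fact this is not the case. Consequence: a legitimate email is sent to the spam folder and the user misses it.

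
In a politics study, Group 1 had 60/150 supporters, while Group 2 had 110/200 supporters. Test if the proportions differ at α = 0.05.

p̂₁ = 0.4, p̂₂ = 0.55, pooled p̂ = 0.486. z = -2.779. Critical: ±1.96. Reject H₀.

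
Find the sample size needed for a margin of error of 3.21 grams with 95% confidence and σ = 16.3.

n = (z*σ/E)² = (1.96×16.3/3.21)² = 99.1 → n = 100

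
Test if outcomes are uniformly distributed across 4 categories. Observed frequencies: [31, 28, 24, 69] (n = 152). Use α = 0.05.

Expected = 38 each. χ² = Σ(O-E)²/E = 34.368. df = 3, critical value = 7.815. Reject H₀.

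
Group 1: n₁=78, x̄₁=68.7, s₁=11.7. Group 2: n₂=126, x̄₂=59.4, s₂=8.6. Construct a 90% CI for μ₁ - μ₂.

Difference = 9.3. SE = √(11.7²/78 + 8.6²/126) = 1.53. CI = (6.78, 11.82)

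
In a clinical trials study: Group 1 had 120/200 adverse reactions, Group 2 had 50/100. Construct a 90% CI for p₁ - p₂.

p̂₁ = 0.6, p̂₂ = 0.5. Difference = 0.1. CI = (-0.0, 0.2)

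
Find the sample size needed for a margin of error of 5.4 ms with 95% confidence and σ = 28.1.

n = (z*σ/E)² = (1.96×28.1/5.4)² = 104.02 → n = 105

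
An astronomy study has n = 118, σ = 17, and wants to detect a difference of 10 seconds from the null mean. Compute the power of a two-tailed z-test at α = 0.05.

SE = σ/√n = 17/√118 = 1.565. Non-centrality λ = d/SE = 10/1.565 = 6.39. Power ≈ Φ(λ - z_{α/2}) = Φ(6.39 - 1.96) = Φ(4.43) = 1.0.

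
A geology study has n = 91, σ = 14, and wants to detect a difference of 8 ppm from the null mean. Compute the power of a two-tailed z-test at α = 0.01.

SE = σ/√n = 14/√91 = 1.468. Non-centrality λ = d/SE = 8/1.468 = 5.451. Power ≈ Φ(λ - z_{α/2}) = Φ(5.451 - 2.576) = Φ(2.875) = 0.998.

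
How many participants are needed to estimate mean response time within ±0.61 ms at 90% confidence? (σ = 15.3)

n = (z*σ/E)² = (1.645×15.3/0.61)² = 1702.4 → n = 1703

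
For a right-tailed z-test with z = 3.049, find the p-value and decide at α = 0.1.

p = P(Z > 3.049) = 1 - Φ(3.049) ≈ 0.0011. Since p < 0.1, reject H₀ (significant) at α = 0.1.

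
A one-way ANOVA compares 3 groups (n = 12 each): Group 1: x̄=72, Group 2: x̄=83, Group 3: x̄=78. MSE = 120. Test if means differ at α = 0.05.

Grand mean = 77.67. SS_between = 728.0, MS_between = 364.0. F = 3.033, F_crit ≈ 3.285. Fail to reject H₀.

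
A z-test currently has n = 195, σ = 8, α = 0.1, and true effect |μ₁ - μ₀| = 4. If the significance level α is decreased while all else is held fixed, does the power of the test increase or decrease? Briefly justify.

Power decreases: a smaller α raises the critical value, so less of the H₁ sampling distribution falls in the rejection region.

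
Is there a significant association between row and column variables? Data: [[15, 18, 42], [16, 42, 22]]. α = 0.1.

χ² = 15.737. df = 2, critical = 4.605. Reject H₀. Variables are dependent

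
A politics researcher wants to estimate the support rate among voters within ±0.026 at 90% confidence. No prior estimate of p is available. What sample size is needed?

Conservative approach: use p = 0.5 (maximizes p(1-p) = 0.25). n = z²(0.25)/E² = 1.645²×0.25/0.026² = 1000.7 → n = 1001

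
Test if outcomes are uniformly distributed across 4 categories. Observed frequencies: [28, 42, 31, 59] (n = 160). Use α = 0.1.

Expected = 40 each. χ² = Σ(O-E)²/E = 14.75. df = 3, critical value = 6.251. Reject H₀.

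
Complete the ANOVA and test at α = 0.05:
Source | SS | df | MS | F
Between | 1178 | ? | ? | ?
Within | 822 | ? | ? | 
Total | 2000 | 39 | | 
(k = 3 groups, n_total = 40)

df_between = 2, df_within = 37. MS_between = 589.0, MS_within = 22.22. F = 26.512, F_crit ≈ 3.252. Reject H₀.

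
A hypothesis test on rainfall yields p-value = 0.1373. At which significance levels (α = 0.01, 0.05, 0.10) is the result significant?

p = 0.1373. Not significant at any of the given levels.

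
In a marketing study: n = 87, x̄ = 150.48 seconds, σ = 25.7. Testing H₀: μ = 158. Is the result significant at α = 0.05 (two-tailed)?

z = (150.48 - 158)/(25.7/√87) = -2.729. Since |z| > 1.96, significant at α = 0.05.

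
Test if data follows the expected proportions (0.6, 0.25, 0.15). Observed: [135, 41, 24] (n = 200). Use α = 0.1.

Expected: [120.0, 50.0, 30.0]. χ² = 4.695. df = 2, critical = 4.605. Reject H₀.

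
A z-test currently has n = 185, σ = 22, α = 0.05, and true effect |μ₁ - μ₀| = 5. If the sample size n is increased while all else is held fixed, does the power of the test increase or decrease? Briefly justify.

Power increases: a larger n shrinks the standard error σ/√n, moving the sampling distribution under H₁ further from the critical value.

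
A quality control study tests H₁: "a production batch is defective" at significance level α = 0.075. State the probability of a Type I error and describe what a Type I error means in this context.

P(Type I error) = α = 0.075. A Type I error is rejecting H₀ when H₀ is actually true (false positive) — here, concluding that a production batch is defective when in fact this is not the case. Consequence: scrapping a good batch — wasted material and cost for no reason.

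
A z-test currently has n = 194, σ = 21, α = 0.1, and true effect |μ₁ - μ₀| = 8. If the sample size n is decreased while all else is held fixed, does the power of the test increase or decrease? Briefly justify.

Power decreases: a smaller n inflates the standard error σ/√n, pulling the sampling distribution under H₁ back toward the critical value.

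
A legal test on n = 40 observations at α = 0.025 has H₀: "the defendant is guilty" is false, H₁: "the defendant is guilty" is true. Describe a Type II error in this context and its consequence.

Type II error: failing to reject H₀ when it is false — concluding that the defendant is guilty is not supported when in fact it is. Consequence: acquitting a guilty person.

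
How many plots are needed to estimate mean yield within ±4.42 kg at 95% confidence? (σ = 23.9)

n = (z*σ/E)² = (1.96×23.9/4.42)² = 112.3 → n = 113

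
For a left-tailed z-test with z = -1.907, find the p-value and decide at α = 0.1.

p = P(Z < -1.907) = Φ(-1.907) ≈ 0.0283. Since p < 0.1, reject H₀ (significant) at α = 0.1.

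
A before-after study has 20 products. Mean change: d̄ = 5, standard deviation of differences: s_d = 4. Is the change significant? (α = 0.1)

t = d̄/(s_d/√n) = 5/(4/√20) = 5.59. df = 19, critical t = ±1.729. Reject H₀.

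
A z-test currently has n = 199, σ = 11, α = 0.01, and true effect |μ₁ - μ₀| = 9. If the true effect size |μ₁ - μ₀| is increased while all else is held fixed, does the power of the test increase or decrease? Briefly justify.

Power increases: a larger true effect increases the non-centrality λ = |μ₁ - μ₀|/(σ/√n).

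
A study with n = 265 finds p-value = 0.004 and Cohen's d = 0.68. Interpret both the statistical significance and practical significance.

Statistically significant (p = 0.004 < 0.05). Cohen's d = 0.68 indicates a medium effect size. Both statistical and practical significance should be considered.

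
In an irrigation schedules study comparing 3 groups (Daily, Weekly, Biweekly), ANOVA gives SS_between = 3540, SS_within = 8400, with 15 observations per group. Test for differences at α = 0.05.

df_between = 2, df_within = 42. F = MS_between/MS_within = 1770.0/200.0 = 8.85. F_crit ≈ 3.22. Reject H₀. At least one mean differs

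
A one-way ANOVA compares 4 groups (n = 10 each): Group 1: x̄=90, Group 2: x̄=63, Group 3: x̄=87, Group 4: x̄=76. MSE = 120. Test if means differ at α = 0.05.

Grand mean = 79.0. SS_between = 4500.0, MS_between = 1500.0. F = 12.5, F_crit ≈ 2.866. Reject H₀.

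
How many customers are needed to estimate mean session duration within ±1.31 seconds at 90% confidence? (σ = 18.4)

n = (z*σ/E)² = (1.645×18.4/1.31)² = 533.9 → n = 534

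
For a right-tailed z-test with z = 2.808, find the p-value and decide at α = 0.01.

p = P(Z > 2.808) = 1 - Φ(2.808) ≈ 0.0025. Since p < 0.01, reject H₀ (significant) at α = 0.01.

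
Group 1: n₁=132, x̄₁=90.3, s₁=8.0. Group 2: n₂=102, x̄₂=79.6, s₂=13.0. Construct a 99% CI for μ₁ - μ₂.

Difference = 10.7. SE = √(8.0²/132 + 13.0²/102) = 1.463. CI = (6.93, 14.47)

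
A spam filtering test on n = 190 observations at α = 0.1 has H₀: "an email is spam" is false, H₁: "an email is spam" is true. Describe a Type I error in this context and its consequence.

Type I error: rejecting H₀ when it is true — concluding that an email is spam when in fact it is not. Consequence: a legitimate email is sent to the spam folder and the user misses it.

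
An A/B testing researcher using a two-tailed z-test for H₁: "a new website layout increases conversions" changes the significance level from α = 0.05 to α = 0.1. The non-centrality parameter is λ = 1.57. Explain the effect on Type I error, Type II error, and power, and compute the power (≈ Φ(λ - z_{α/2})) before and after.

Increasing α from 0.05 to 0.1:
• Type I error rate increases (α is the Type I rate by definition).
• Critical value moves from z_{α/2} = 1.96 to 1.645, so power = Φ(λ - z_{α/2}) goes from Φ(1.57 - 1.96) = 0.348 to Φ(1.57 - 1.645) = 0.47.
• Type II error rate β = 1 - power therefore decreases (0.652 → 0.53).
Appropriate when false negatives are costly — here, discarding a layout that would have improved conversions — lost revenue.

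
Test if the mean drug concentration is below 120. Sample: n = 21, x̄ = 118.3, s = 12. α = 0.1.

t = (118.3 - 120)/(12/√21) = -0.649, df = 20. Critical t = -1.325. Fail to reject H₀.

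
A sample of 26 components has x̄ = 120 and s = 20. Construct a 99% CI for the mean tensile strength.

CI = x̄ ± t*(s/√n) = 120 ± 2.787(20/√26) = (109.07, 130.93)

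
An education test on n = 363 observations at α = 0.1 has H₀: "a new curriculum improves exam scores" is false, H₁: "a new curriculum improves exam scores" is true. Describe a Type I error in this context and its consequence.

Type I error: rejecting H₀ when it is true — concluding that a new curriculum improves exam scores when in fact it is not. Consequence: adopting a curriculum that gives no real benefit — disruption for nothing.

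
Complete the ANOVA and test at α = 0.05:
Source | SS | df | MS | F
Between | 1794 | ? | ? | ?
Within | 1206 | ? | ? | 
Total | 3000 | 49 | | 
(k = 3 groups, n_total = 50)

df_between = 2, df_within = 47. MS_between = 897.0, MS_within = 25.66. F = 34.958, F_crit ≈ 3.195. Reject H₀.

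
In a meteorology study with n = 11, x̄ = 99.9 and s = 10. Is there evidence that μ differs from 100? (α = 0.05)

t = (x̄ - μ₀)/(s/√n) = (99.9 - 100)/(10/√11) = -0.033. df = 10, critical t = ±2.228. Fail to reject H₀.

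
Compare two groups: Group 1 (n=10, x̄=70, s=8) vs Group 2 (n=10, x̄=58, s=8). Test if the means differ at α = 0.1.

Pooled sp = 8.0. t = 3.354, df = 18. Critical t = ±1.734. Reject H₀.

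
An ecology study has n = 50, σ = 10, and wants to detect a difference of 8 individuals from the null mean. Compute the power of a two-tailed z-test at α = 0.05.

SE = σ/√n = 10/√50 = 1.414. Non-centrality λ = d/SE = 8/1.414 = 5.657. Power ≈ Φ(λ - z_{α/2}) = Φ(5.657 - 1.96) = Φ(3.697) = 1.0.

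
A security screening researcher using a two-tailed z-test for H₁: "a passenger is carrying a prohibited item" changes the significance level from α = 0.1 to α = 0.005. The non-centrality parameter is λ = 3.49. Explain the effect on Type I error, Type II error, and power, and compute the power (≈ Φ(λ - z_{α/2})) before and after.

Decreasing α from 0.1 to 0.005:
• Type I error rate decreases (α is the Type I rate by definition).
• Critical value moves from z_{α/2} = 1.645 to 2.807, so power = Φ(λ - z_{α/2}) goes from Φ(3.49 - 1.645) = 0.967 to Φ(3.49 - 2.807) = 0.753.
• Type II error rate β = 1 - power therefore increases (0.033 → 0.247).
Appropriate when false positives are costly — here, detaining an innocent passenger — delay and inconvenience.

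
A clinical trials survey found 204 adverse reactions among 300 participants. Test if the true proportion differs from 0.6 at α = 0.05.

p̂ = 0.68, p₀ = 0.6. z = (p̂ - p₀)/√(p₀(1-p₀)/n) = 2.828. Critical: ±1.96. Reject H₀.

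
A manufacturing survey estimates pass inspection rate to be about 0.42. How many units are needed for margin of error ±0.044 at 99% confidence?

n = z²p(1-p)/E² = 2.576²×0.42×0.58/0.044² = 835.0 → n = 835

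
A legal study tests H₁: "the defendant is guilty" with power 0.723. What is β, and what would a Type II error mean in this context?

β = 1 - power = 1 - 0.723 = 0.277. A Type II error is failing to reject H₀ when H₀ is false (false negative) — here, failing to conclude that the defendant is guilty when in fact it is true. Consequence: acquitting a guilty person.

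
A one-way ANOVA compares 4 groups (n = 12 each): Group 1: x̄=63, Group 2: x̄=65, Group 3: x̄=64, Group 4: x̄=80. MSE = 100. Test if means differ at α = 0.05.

Grand mean = 68.0. SS_between = 2328.0, MS_between = 776.0. F = 7.76, F_crit ≈ 2.816. Reject H₀.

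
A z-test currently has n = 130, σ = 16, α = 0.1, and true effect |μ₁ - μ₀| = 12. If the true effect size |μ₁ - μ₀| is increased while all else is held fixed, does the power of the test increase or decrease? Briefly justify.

Power increases: a larger true effect increases the non-centrality λ = |μ₁ - μ₀|/(σ/√n).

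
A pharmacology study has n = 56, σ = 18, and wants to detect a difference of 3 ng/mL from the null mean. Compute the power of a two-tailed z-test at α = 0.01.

SE = σ/√n = 18/√56 = 2.405. Non-centrality λ = d/SE = 3/2.405 = 1.247. Power ≈ Φ(λ - z_{α/2}) = Φ(1.247 - 2.576) = Φ(-1.329) = 0.092.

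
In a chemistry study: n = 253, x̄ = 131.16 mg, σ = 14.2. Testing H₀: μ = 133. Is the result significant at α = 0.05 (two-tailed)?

z = (131.16 - 133)/(14.2/√253) = -2.061. Since |z| > 1.96, significant at α = 0.05.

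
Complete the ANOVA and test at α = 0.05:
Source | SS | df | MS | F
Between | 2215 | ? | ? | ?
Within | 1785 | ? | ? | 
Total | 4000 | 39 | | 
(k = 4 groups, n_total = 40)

df_between = 3, df_within = 36. MS_between = 738.33, MS_within = 49.58. F = 14.891, F_crit ≈ 2.866. Reject H₀.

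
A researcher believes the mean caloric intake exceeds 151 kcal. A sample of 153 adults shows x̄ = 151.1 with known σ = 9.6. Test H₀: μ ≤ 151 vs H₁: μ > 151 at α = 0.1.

z = 0.129. Critical value: 1.28. Fail to reject H₀.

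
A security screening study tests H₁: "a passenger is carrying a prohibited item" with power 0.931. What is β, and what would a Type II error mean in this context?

β = 1 - power = 1 - 0.931 = 0.069. A Type II error is failing to reject H₀ when H₀ is false (false negative) — here, failing to conclude that a passenger is carrying a prohibited item when in fact it is true. Consequence: letting a prohibited item through — security breach.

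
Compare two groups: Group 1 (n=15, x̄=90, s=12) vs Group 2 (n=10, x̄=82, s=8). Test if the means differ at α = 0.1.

Pooled sp = 10.62. t = 1.846, df = 23. Critical t = ±1.714. Reject H₀.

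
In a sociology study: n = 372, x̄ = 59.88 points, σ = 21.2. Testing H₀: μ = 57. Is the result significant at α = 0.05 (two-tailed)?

z = (59.88 - 57)/(21.2/√372) = 2.62. Since |z| > 1.96, significant at α = 0.05.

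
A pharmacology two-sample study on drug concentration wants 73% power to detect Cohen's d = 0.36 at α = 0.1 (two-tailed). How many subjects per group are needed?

z_{α/2} = 1.645, z_β = Φ⁻¹(0.73) = 0.613. For small effect (d = 0.36): n per group = 2(z_{α/2} + z_β)²/d² = 2(1.645 + 0.613)²/0.36² = 78.7 → 79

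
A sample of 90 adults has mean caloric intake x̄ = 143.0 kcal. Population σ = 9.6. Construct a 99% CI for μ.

CI = x̄ ± z*(σ/√n) = 143.0 ± 2.576(9.6/√90) = 143.0 ± 2.61 = (140.39, 145.61)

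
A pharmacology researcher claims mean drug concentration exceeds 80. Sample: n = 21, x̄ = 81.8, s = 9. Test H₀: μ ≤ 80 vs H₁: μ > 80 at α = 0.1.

t = (81.8 - 80)/(9/√21) = 0.917, df = 20. Critical t = 1.325. Fail to reject H₀.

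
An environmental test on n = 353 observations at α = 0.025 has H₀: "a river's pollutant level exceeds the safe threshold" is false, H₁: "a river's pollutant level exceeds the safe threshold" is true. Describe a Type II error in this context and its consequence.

Type II error: failing to reject H₀ when it is false — concluding that a river's pollutant level exceeds the safe threshold is not supported when in fact it is. Consequence: allowing unsafe pollution to continue.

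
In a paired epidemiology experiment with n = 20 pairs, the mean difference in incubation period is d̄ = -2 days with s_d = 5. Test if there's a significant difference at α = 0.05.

t = d̄/(s_d/√n) = -2/(5/√20) = -1.789. df = 19, critical t = ±2.093. Fail to reject H₀.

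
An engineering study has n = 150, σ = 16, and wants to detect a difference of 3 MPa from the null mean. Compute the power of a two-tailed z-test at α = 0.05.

SE = σ/√n = 16/√150 = 1.306. Non-centrality λ = d/SE = 3/1.306 = 2.296. Power ≈ Φ(λ - z_{α/2}) = Φ(2.296 - 1.96) = Φ(0.336) = 0.632.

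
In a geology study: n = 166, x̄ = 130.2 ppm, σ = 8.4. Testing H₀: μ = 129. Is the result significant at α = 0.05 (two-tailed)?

z = (130.2 - 129)/(8.4/√166) = 1.841. Since |z| ≤ 1.96, not significant at α = 0.05.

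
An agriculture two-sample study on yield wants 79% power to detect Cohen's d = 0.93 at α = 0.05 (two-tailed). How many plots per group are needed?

z_{α/2} = 1.96, z_β = Φ⁻¹(0.79) = 0.806. For large effect (d = 0.93): n per group = 2(z_{α/2} + z_β)²/d² = 2(1.96 + 0.806)²/0.93² = 17.7 → 18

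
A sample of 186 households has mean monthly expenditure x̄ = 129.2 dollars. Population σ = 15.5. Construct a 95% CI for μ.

CI = x̄ ± z*(σ/√n) = 129.2 ± 1.96(15.5/√186) = 129.2 ± 2.23 = (126.97, 131.43)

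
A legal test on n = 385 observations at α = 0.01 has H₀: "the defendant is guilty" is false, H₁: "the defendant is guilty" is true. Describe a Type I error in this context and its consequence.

Type I error: rejecting H₀ when it is true — concluding that the defendant is guilty when in fact it is not. Consequence: convicting an innocent person.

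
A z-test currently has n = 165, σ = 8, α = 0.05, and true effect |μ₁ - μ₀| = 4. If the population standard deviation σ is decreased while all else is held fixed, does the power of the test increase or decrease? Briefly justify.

Power increases: a smaller σ shrinks the standard error σ/√n, moving the sampling distribution under H₁ further from the critical value.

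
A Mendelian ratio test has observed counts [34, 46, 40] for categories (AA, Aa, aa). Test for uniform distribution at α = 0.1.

Expected = 40 each. χ² = Σ(O-E)²/E = 1.8. df = 2, critical value = 4.605. Fail to reject H₀.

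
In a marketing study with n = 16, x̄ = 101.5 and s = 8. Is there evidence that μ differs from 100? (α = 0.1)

t = (x̄ - μ₀)/(s/√n) = (101.5 - 100)/(8/√16) = 0.75. df = 15, critical t = ±1.753. Fail to reject H₀.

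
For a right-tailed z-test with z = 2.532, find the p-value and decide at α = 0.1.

p = P(Z > 2.532) = 1 - Φ(2.532) ≈ 0.0057. Since p < 0.1, reject H₀ (significant) at α = 0.1.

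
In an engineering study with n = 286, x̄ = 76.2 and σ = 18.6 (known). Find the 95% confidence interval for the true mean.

CI = x̄ ± z*(σ/√n) = 76.2 ± 1.96(18.6/√286) = 76.2 ± 2.16 = (74.04, 78.36)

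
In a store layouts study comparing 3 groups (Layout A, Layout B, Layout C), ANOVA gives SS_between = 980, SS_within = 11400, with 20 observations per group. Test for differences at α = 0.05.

df_between = 2, df_within = 57. F = MS_between/MS_within = 490.0/200.0 = 2.45. F_crit ≈ 3.159. Fail to reject H₀.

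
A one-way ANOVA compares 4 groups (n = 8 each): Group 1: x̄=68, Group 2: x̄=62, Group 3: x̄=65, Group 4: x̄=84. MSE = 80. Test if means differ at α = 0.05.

Grand mean = 69.75. SS_between = 2310.0, MS_between = 770.0. F = 9.625, F_crit ≈ 2.947. Reject H₀.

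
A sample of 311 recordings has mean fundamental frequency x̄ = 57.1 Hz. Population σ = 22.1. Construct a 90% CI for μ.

CI = x̄ ± z*(σ/√n) = 57.1 ± 1.645(22.1/√311) = 57.1 ± 2.06 = (55.04, 59.16)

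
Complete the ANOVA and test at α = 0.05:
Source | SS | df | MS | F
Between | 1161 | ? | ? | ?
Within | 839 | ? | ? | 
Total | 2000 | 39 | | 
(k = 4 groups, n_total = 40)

df_between = 3, df_within = 36. MS_between = 387.0, MS_within = 23.31. F = 16.605, F_crit ≈ 2.866. Reject H₀.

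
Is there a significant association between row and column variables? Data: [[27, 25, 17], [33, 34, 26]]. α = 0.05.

χ² = 0.308. df = 2, critical = 5.991. Fail to reject H₀. No evidence of dependence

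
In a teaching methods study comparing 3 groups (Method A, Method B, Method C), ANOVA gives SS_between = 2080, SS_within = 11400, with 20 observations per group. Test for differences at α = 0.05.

df_between = 2, df_within = 57. F = MS_between/MS_within = 1040.0/200.0 = 5.2. F_crit ≈ 3.159. Reject H₀. At least one mean differs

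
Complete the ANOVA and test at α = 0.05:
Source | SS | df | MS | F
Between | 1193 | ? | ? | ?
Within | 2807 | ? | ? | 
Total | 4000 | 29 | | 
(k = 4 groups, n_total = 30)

df_between = 3, df_within = 26. MS_between = 397.67, MS_within = 107.96. F = 3.683, F_crit ≈ 2.975. Reject H₀.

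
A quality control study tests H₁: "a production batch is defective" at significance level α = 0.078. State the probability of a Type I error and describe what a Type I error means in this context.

P(Type I error) = α = 0.078. A Type I error is rejecting H₀ when H₀ is actually true (false positive) — here, concluding that a production batch is defective when in fact this is not the case. Consequence: scrapping a good batch — wasted material and cost for no reason.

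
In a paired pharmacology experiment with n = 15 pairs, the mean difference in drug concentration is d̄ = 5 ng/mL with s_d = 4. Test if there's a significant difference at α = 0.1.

t = d̄/(s_d/√n) = 5/(4/√15) = 4.841. df = 14, critical t = ±1.761. Reject H₀.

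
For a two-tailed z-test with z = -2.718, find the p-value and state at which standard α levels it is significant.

p = 2·P(Z > |-2.718|) = 2·(1 - Φ(2.718)) ≈ 0.0066. Significant at α = 0.1; Significant at α = 0.05; Significant at α = 0.01.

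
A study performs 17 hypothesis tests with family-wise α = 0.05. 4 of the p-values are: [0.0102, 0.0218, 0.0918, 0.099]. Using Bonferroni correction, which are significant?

Bonferroni α = 0.05/17 = 0.00294. None of the given p-values are significant.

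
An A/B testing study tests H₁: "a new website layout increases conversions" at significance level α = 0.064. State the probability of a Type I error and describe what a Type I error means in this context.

P(Type I error) = α = 0.064. A Type I error is rejecting H₀ when H₀ is actually true (false positive) — here, concluding that a new website layout increases conversions when in fact this is not the case. Consequence: rolling out a layout that doesn't actually help — wasted engineering effort.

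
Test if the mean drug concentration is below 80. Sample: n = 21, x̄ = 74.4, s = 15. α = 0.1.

t = (74.4 - 80)/(15/√21) = -1.711, df = 20. Critical t = -1.325. Reject H₀.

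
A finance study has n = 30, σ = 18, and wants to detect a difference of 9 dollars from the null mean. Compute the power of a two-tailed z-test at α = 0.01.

SE = σ/√n = 18/√30 = 3.286. Non-centrality λ = d/SE = 9/3.286 = 2.739. Power ≈ Φ(λ - z_{α/2}) = Φ(2.739 - 2.576) = Φ(0.163) = 0.565.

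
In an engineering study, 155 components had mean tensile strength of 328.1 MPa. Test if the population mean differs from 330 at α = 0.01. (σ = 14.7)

z = (x̄ - μ₀)/(σ/√n) = (328.1 - 330)/(14.7/√155) = -1.609. Critical value: ±2.576. Since |-1.609| ≤ 2.576, Fail to reject H₀.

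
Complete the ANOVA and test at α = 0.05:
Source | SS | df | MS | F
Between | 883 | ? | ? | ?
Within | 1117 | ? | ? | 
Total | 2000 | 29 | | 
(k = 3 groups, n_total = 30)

df_between = 2, df_within = 27. MS_between = 441.5, MS_within = 41.37. F = 10.672, F_crit ≈ 3.354. Reject H₀.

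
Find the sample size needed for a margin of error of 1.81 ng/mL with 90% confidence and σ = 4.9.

n = (z*σ/E)² = (1.645×4.9/1.81)² = 19.8 → n = 20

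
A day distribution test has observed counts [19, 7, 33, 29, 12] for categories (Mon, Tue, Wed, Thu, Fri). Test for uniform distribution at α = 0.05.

Expected = 20 each. χ² = Σ(O-E)²/E = 24.2. df = 4, critical value = 9.488. Reject H₀.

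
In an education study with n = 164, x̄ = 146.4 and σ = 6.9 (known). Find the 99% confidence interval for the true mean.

CI = x̄ ± z*(σ/√n) = 146.4 ± 2.576(6.9/√164) = 146.4 ± 1.39 = (145.01, 147.79)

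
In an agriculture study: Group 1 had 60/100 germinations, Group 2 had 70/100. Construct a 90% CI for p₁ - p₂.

p̂₁ = 0.6, p̂₂ = 0.7. Difference = -0.1. CI = (-0.21, 0.01)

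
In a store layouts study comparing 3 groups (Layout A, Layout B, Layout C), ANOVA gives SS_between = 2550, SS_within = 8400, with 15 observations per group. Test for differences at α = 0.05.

df_between = 2, df_within = 42. F = MS_between/MS_within = 1275.0/200.0 = 6.375. F_crit ≈ 3.22. Reject H₀. At least one mean differs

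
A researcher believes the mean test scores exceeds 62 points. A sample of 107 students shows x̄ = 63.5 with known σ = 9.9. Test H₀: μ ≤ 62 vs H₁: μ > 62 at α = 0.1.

z = 1.567. Critical value: 1.28. Reject H₀.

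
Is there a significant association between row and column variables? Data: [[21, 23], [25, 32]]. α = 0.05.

χ² = 0.15. df = 1, critical = 3.841. Fail to reject H₀. No evidence of dependence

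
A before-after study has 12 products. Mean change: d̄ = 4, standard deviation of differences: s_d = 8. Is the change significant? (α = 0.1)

t = d̄/(s_d/√n) = 4/(8/√12) = 1.732. df = 11, critical t = ±1.796. Fail to reject H₀.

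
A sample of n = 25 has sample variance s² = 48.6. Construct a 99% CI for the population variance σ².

df = 24. χ²_{0.005} = 45.559, χ²_{0.995} = 9.886. CI for σ² = ((n-1)s²/χ²_{α/2}, (n-1)s²/χ²_{1-α/2}) = (24·48.6/45.559, 24·48.6/9.886) = (25.6, 117.99)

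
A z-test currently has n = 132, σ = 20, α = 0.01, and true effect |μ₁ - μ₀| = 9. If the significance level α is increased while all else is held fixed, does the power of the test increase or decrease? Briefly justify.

Power increases: a larger α lowers the critical value, so more of the H₁ sampling distribution falls in the rejection region.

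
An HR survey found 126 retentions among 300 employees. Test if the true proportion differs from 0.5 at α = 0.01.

p̂ = 0.42, p₀ = 0.5. z = (p̂ - p₀)/√(p₀(1-p₀)/n) = -2.771. Critical: ±2.576. Reject H₀.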